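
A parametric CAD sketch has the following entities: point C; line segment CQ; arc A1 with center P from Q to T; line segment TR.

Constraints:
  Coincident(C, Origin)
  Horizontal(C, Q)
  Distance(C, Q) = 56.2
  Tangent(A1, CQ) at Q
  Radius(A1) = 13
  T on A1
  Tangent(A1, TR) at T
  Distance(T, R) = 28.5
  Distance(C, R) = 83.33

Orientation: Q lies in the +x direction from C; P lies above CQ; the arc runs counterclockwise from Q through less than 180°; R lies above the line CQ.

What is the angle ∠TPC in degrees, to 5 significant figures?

157.70°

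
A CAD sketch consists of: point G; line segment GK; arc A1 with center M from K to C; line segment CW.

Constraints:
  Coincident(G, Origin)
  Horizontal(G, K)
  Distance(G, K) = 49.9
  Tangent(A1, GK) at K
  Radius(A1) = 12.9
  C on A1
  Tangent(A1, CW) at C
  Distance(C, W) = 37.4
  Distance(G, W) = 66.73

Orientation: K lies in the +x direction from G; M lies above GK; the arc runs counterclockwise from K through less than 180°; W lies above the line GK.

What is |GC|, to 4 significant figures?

64.05

G is at the origin; GK is horizontal with |GK| = 49.9 and K on the +x side, so K = (49.90, 0.000). Tangency of A1 to GK means the radius MK is perpendicular to GK, so M = K + (0, 12.9) = (49.90, 12.90). Since MC ⟂ CW (tangency), |MW| = √(12.9² + 37.4²) = 39.56 regardless of where C sits on A1. So W lies on both circle(G, 66.73) and circle(M, 39.56); the above-GK intersection is W = (42.19, 51.70). C is the foot of the tangent from W: C = (61.04, 19.40).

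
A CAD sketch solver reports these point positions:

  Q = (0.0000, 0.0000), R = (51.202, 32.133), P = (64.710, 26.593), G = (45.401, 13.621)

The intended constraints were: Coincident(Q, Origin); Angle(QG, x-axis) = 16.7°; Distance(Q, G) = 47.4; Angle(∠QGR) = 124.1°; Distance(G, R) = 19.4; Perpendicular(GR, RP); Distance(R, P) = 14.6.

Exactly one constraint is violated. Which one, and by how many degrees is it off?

Perpendicular(GR, RP) — off by 4.90°.

Q = (0.00, 0.00) ✓; QG at 16.70° ✓; |QG| = 47.40 ✓; ∠QGR = 124.1° ✓; |GR| = 19.40 ✓; ∠(GR, RP) = 94.90° ✗; |RP| = 14.60 ✓.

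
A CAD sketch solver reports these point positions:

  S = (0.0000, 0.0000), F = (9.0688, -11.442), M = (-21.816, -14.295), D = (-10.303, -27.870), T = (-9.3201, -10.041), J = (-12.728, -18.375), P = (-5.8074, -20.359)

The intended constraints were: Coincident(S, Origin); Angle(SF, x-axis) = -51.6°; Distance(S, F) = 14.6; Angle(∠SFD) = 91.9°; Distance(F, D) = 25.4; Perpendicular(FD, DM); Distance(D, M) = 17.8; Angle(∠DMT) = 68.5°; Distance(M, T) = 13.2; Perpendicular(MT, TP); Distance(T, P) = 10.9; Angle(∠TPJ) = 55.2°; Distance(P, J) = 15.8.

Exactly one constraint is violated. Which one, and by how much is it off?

Distance(P, J) = 15.8 — off by 8.60.

S = (0.00, 0.00) ✓; SF at -51.60° ✓; |SF| = 14.60 ✓; ∠SFD = 91.90° ✓; |FD| = 25.40 ✓; ∠(FD, DM) = 90.00° ✓; |DM| = 17.80 ✓; ∠DMT = 68.50° ✓; |MT| = 13.20 ✓; ∠(MT, TP) = 90.00° ✓; |TP| = 10.90 ✓; ∠TPJ = 55.20° ✓; |PJ| = 7.199 ✗.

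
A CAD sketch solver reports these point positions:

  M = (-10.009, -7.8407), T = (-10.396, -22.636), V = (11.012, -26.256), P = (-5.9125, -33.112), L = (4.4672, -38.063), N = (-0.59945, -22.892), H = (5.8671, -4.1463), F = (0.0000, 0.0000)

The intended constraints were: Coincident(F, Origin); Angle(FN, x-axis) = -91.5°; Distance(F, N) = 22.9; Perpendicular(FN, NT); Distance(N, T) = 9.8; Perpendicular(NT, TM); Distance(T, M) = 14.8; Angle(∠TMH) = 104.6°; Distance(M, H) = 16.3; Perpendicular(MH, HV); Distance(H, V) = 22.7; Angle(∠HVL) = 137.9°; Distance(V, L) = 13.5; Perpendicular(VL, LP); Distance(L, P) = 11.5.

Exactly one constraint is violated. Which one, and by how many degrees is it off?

Perpendicular(VL, LP) — off by 3.50°.

F = (0.00, 0.00) ✓; FN at -91.50° ✓; |FN| = 22.90 ✓; ∠(FN, NT) = 90.00° ✓; |NT| = 9.800 ✓; ∠(NT, TM) = 90.00° ✓; |TM| = 14.80 ✓; ∠TMH = 104.6° ✓; |MH| = 16.30 ✓; ∠(MH, HV) = 90.00° ✓; |HV| = 22.70 ✓; ∠HVL = 137.9° ✓; |VL| = 13.50 ✓; ∠(VL, LP) = 86.50° ✗; |LP| = 11.50 ✓.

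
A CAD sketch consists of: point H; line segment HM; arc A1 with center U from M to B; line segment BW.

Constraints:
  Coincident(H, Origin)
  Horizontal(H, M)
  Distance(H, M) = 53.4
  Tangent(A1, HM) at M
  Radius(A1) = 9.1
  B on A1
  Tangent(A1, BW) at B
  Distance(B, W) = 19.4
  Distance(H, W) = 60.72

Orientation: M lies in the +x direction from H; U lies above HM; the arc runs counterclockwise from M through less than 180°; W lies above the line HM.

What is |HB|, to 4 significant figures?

62.89

Checks: |UB| = 9.100 ✓; ∠(UB, BW) = 90.00° ✓; |BW| = 19.40 ✓; |HW| = 60.72 ✓.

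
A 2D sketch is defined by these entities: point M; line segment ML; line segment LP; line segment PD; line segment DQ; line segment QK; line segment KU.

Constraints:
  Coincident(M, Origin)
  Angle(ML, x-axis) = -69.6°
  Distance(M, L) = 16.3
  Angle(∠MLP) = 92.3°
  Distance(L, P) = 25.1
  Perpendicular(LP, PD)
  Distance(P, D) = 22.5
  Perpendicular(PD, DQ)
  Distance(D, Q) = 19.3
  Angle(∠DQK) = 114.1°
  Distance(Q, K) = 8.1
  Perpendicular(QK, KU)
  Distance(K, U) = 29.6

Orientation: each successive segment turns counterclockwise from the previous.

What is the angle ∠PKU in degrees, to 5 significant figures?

9.6504°

M is at the origin; ML runs at -69.6° with length 16.3, so L = (5.6817, -15.278). ∠MLP = 92.3° gives LP at 18.100° from the x-axis; with |LP| = 25.1, P = (29.540, -7.4797). The perpendicularity gives PD at right angles to LP, so PD runs at 108.10°; with |PD| = 22.5, D = (22.549, 13.907). PD ⟂ DQ, so DQ runs at -161.90°; with |DQ| = 19.3, Q = (4.2045, 7.9108). ∠DQK = 114.1° gives QK at -96.000° from the x-axis; with |QK| = 8.1, K = (3.3578, -0.14480). QK ⟂ KU, so KU runs at -6.0000°; with |KU| = 29.6, U = (32.796, -3.2388). Then cos ∠PKU = KP·KU / (|KP||KU|), giving 9.6504°.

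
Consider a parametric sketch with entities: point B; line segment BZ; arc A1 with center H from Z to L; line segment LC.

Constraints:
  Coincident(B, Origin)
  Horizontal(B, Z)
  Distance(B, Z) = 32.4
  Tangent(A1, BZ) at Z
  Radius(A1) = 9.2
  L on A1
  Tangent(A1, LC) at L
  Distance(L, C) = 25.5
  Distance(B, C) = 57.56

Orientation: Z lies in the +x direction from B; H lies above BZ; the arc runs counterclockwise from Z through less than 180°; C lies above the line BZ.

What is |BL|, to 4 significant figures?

41.74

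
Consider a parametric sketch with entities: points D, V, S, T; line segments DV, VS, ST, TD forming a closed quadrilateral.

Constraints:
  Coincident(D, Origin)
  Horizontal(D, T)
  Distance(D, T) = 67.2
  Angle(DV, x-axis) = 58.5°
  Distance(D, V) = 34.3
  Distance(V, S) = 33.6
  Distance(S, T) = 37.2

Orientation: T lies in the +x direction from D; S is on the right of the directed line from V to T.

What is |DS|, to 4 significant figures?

30.13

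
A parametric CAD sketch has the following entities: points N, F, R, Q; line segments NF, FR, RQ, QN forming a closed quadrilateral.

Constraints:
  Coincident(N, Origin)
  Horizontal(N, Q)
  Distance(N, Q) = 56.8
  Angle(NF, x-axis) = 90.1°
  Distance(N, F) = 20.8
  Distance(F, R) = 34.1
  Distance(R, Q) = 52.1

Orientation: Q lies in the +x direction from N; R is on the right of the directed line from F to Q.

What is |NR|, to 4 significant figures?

14.18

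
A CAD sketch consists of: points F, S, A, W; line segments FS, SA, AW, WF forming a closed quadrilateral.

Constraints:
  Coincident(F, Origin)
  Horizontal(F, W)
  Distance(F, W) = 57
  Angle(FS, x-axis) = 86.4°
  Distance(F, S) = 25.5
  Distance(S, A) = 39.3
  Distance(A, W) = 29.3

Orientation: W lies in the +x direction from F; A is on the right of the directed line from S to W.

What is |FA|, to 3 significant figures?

28.2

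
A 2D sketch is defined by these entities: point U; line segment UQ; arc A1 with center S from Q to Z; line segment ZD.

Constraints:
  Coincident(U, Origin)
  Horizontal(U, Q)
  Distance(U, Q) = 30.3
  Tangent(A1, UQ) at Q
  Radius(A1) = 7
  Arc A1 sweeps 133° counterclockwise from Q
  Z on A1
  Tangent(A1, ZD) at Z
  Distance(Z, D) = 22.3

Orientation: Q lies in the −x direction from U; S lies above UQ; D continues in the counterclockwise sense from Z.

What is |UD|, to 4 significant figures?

49.19

U is at the origin; U and Q share the same y with |UQ| = 30.3 and Q on the −x side, so Q = (-30.30, 0.000). A1 meets UQ tangentially, so SQ is at right angles to UQ, so S = Q + (0, 7) = (-30.30, 7.000). On A1, Q sits at bearing -90° from S; a 133° counterclockwise sweep puts Z at bearing 43°, so Z = S + 7.0·(cos 43°, sin 43°) = (-25.18, 11.77). The tangent condition forces SZ to be normal to ZD, so ZD runs along (−sin 43°, cos 43°); with |ZD| = 22.3, D = (-40.39, 28.08). Then |UD| = |D − U| = 49.19.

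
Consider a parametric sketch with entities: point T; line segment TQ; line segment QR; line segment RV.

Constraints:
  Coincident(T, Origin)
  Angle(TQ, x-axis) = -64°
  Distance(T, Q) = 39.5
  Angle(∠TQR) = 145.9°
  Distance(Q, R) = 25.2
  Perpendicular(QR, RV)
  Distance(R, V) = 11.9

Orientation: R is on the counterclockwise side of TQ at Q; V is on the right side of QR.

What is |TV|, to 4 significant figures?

67.17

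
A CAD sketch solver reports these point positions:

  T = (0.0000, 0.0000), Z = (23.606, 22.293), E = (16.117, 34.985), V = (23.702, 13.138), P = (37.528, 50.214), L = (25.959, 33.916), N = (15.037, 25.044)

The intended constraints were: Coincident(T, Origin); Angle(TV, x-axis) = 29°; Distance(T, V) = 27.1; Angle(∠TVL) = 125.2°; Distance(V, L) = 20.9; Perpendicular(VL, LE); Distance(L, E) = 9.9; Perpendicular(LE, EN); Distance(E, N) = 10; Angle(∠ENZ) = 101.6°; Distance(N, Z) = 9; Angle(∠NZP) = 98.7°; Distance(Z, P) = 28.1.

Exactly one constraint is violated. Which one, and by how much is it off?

Distance(Z, P) = 28.1 — off by 3.10.

T = (0.00, 0.00) ✓; TV at 29.00° ✓; |TV| = 27.10 ✓; ∠TVL = 125.2° ✓; |VL| = 20.90 ✓; ∠(VL, LE) = 90.00° ✓; |LE| = 9.900 ✓; ∠(LE, EN) = 90.00° ✓; |EN| = 9.999 ✓; ∠ENZ = 101.6° ✓; |NZ| = 9.000 ✓; ∠NZP = 98.70° ✓; |ZP| = 31.20 ✗.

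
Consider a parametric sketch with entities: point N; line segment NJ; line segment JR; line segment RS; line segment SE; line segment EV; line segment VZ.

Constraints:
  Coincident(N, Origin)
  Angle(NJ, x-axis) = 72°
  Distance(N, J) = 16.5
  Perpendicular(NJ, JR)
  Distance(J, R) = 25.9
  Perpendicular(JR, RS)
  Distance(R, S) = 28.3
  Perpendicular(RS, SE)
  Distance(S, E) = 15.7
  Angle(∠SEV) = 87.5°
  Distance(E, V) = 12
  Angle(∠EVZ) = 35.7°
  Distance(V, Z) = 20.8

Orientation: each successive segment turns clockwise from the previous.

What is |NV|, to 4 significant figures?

10.73

The perpendicularity gives SE at right angles to RS, so SE runs at 162.0°; with |SE| = 15.7, E = (6.054, -14.37). ∠SEV = 87.5° gives EV at 69.50° from the x-axis; with |EV| = 12.0, V = (10.26, -3.134). Then |NV| = |V − N| = 10.73.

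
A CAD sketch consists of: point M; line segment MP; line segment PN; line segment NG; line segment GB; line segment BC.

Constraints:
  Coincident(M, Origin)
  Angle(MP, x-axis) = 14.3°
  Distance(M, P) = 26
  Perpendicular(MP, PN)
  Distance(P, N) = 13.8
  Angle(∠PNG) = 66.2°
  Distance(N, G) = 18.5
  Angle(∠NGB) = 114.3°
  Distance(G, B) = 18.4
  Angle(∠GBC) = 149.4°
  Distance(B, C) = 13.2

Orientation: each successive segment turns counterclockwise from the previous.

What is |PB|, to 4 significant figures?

20.92

M is at the origin; MP runs at 14.3° with length 26.0, so P = (25.19, 6.422). MP ⟂ PN, so PN runs at 104.3°; with |PN| = 13.8, N = (21.79, 19.79). ∠PNG = 66.2° gives NG at -141.9° from the x-axis; with |NG| = 18.5, G = (7.228, 8.379). ∠NGB = 114.3° gives GB at -76.20° from the x-axis; with |GB| = 18.4, B = (11.62, -9.490). Then |PB| = |B − P| = 20.92.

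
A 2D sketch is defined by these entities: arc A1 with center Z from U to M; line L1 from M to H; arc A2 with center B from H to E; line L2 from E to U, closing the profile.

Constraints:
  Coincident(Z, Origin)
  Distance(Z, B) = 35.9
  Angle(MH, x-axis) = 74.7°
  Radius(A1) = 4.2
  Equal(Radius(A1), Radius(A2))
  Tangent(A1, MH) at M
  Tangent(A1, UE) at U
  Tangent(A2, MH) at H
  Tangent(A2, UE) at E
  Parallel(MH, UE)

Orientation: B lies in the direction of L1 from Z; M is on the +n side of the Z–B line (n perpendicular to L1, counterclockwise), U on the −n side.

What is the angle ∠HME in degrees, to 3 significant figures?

13.2°

The slot axis is L1's direction at 74.7°, so u = (cos 74.7°, sin 74.7°) = (0.264, 0.965) and n = (−sin 74.7°, cos 74.7°) = (-0.965, 0.264). Z is at the origin and B lies 35.9 along u from Z, so B = 35.9·u = (9.47, 34.6). Tangency of A1 to both parallel lines with radius 4.2 puts M and U at Z ± 4.2·n: M = (-4.05, 1.11), U = (4.05, -1.11). Equal radii place H and E the same way about B: H = B + 4.2·n = (5.42, 35.7), E = B − 4.2·n = (13.5, 33.5). Then cos ∠HME = MH·ME / (|MH||ME|), giving 13.2°.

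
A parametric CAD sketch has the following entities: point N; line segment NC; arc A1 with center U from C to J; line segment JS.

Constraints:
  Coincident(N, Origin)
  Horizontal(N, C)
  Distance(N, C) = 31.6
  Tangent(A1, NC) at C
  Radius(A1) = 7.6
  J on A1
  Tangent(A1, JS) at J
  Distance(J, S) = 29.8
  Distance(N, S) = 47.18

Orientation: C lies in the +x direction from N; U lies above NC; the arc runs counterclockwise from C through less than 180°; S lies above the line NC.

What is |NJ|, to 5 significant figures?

40.043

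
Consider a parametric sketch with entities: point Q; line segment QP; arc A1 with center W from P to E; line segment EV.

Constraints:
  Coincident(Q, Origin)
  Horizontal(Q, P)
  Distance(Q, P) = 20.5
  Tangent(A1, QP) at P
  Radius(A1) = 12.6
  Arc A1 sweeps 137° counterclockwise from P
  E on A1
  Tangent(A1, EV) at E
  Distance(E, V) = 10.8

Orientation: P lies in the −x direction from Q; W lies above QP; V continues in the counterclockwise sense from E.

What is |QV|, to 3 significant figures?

35.3

Q is at the origin; QP is horizontal with |QP| = 20.5 and P on the −x side, so P = (-20.5, 0.00). Since A1 is tangent to QP there, WP ⟂ QP, so W = P + (0, 12.6) = (-20.5, 12.6). On A1, P sits at bearing -90° from W; a 137° counterclockwise sweep puts E at bearing 47°, so E = W + 12.6·(cos 47°, sin 47°) = (-11.9, 21.8). Tangency of A1 to EV means the radius WE is perpendicular to EV, so EV runs along (−sin 47°, cos 47°); with |EV| = 10.8, V = (-19.8, 29.2). Then |QV| = |V − Q| = 35.3.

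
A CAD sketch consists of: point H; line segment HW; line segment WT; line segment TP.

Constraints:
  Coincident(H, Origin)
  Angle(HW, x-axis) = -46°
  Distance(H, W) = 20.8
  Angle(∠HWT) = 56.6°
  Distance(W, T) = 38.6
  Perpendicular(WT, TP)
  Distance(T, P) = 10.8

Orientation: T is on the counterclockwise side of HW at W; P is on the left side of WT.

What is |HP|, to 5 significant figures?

27.932

H is at the origin; HW runs at -46.0° with length 20.8, so W = 20.8·(cos -46.0°, sin -46.0°) = (14.449, -14.962). ∠HWT = 56.6°, so WT runs at -46.0° + (180° − 56.6°) = 77.400° from the x-axis; with |WT| = 38.6, T = W + 38.6·(cos 77.400°, sin 77.400°) = (22.869, 22.708). WT is perpendicular to TP; with |TP| = 10.8 on the left of WT, P = T + 10.8·(-0.97592, 0.21814) = (12.329, 25.064). Then |HP| = |P − H| = 27.932.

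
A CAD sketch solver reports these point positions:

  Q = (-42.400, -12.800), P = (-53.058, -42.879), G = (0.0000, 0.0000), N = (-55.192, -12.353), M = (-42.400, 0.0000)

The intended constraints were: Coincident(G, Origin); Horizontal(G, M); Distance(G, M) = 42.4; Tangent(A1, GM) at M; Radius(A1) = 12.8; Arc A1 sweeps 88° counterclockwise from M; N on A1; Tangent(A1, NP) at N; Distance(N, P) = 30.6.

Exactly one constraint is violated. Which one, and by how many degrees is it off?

Tangent(A1, NP) at N — off by 6.00°.

G = (0.00, 0.00) ✓; G.y = 0.00, M.y = 0.00 ✓; |GM| = 42.40 ✓; ∠(QM, MG) = 90.00° ✓; |QM| = 12.80 ✓; bearing(Q→N) − bearing(Q→M) = 88.00° ✓; |QN| = 12.80 ✓; ∠(QN, NP) = 84.00° ✗; |NP| = 30.60 ✓.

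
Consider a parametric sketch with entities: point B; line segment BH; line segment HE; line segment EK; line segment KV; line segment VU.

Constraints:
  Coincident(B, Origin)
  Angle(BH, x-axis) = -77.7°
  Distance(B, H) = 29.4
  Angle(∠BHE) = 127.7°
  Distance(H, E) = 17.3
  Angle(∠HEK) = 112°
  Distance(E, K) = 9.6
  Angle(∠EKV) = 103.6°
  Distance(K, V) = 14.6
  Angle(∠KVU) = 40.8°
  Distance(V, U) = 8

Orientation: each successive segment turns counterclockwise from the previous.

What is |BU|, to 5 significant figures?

31.943

∠EKV = 103.6° gives KV at 119.00° from the x-axis; with |KV| = 14.6, V = (21.879, -16.878). ∠KVU = 40.8° gives VU at -101.80° from the x-axis; with |VU| = 8.0, U = (20.243, -24.709). Then |BU| = |U − B| = 31.943.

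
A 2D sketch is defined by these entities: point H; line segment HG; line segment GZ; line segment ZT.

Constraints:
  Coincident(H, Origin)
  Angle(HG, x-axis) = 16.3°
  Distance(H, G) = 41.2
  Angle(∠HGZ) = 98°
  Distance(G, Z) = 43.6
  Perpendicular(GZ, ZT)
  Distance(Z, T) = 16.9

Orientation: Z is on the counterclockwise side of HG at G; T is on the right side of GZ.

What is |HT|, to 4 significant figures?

75.91

H is at the origin; HG runs at 16.3° with length 41.2, so G = 41.2·(cos 16.3°, sin 16.3°) = (39.54, 11.56). ∠HGZ = 98.0°, so GZ runs at 16.3° + (180° − 98.0°) = 98.30° from the x-axis; with |GZ| = 43.6, Z = G + 43.6·(cos 98.30°, sin 98.30°) = (33.25, 54.71). GZ is perpendicular to ZT; with |ZT| = 16.9 on the right of GZ, T = Z + 16.9·(0.9895, 0.1444) = (49.97, 57.15). Then |HT| = |T − H| = 75.91.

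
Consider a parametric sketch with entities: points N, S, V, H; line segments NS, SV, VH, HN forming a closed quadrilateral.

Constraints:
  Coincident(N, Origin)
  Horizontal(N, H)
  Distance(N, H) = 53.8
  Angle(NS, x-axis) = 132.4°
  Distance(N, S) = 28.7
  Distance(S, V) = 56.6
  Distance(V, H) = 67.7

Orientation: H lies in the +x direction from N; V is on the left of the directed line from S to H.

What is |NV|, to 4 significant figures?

63.73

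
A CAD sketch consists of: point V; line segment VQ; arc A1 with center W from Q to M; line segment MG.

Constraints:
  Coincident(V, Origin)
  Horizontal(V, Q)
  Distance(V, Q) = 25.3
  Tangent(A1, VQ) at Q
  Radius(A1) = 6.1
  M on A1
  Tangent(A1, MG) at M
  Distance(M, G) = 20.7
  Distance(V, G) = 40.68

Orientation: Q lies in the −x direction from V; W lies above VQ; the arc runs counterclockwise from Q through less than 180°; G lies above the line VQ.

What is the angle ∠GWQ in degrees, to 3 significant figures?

166°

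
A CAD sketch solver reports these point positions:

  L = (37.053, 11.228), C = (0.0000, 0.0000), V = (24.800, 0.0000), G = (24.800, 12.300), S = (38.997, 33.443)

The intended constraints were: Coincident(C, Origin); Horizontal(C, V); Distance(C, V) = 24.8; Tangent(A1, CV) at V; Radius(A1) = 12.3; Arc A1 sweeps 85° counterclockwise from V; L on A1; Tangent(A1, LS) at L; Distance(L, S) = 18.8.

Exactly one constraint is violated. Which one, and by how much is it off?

Distance(L, S) = 18.8 — off by 3.50.

C = (0.00, 0.00) ✓; C.y = 0.00, V.y = 0.00 ✓; |CV| = 24.80 ✓; ∠(GV, VC) = 90.00° ✓; |GV| = 12.30 ✓; bearing(G→L) − bearing(G→V) = 85.00° ✓; |GL| = 12.30 ✓; ∠(GL, LS) = 90.00° ✓; |LS| = 22.30 ✗.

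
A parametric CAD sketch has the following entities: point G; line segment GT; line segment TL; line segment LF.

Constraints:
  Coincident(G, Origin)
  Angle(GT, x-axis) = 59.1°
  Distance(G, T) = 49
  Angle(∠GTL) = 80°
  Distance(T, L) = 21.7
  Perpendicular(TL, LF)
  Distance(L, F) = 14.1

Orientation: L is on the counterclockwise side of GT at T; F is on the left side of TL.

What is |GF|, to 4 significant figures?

36.61

G is at the origin; GT runs at 59.1° with length 49.0, so T = 49.0·(cos 59.1°, sin 59.1°) = (25.16, 42.05). ∠GTL = 80.0°, so TL runs at 59.1° + (180° − 80.0°) = 159.1° from the x-axis; with |TL| = 21.7, L = T + 21.7·(cos 159.1°, sin 159.1°) = (4.891, 49.79). The perpendicularity gives LF at right angles to TL; with |LF| = 14.1 on the left of TL, F = L + 14.1·(-0.3567, -0.9342) = (-0.1387, 36.61). Then |GF| = |F − G| = 36.61.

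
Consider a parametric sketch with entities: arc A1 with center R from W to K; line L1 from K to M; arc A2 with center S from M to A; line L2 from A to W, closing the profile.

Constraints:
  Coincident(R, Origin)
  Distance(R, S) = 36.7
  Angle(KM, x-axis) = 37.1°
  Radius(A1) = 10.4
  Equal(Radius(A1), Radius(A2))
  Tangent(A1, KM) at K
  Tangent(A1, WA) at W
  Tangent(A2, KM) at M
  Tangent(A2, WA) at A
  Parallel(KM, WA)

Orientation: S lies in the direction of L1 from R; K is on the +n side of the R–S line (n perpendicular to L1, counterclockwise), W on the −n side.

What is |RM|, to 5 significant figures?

38.145

The slot axis is L1's direction at 37.1°, so u = (cos 37.1°, sin 37.1°) = (0.79758, 0.60321) and n = (−sin 37.1°, cos 37.1°) = (-0.60321, 0.79758). R is at the origin and S lies 36.7 along u from R, so S = 36.7·u = (29.271, 22.138). Tangency of A1 to both parallel lines with radius 10.4 puts K and W at R ± 10.4·n: K = (-6.2734, 8.2949), W = (6.2734, -8.2949). Equal radii place M and A the same way about S: M = S + 10.4·n = (22.998, 30.433), A = S − 10.4·n = (35.545, 13.843). Then |RM| = |M − R| = 38.145.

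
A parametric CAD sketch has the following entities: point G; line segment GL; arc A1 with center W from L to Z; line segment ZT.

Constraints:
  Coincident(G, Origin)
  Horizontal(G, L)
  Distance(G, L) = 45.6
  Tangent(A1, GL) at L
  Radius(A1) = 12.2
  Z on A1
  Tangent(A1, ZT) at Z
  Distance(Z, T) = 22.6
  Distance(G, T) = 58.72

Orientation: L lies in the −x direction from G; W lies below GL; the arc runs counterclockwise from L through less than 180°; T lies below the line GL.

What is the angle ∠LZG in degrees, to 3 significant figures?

41.9°

Checks: ∠(WL, LG) = 90.00° ✓; |WZ| = 12.20 ✓; ∠(WZ, ZT) = 90.00° ✓; |ZT| = 22.60 ✓; |GT| = 58.72 ✓.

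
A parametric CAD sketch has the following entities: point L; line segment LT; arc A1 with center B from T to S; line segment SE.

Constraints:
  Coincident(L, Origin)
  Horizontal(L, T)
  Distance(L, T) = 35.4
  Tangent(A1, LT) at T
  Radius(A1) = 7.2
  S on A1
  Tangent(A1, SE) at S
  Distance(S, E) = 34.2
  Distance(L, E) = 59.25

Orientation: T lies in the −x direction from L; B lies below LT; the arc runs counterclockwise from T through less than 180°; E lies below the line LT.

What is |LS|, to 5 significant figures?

43.213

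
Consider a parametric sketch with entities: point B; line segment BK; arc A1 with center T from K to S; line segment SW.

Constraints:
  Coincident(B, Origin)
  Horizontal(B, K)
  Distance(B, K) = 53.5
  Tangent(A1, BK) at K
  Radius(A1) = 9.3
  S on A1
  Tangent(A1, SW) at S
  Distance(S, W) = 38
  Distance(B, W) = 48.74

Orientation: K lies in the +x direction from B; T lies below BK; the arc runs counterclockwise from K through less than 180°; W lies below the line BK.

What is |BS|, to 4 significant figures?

45.43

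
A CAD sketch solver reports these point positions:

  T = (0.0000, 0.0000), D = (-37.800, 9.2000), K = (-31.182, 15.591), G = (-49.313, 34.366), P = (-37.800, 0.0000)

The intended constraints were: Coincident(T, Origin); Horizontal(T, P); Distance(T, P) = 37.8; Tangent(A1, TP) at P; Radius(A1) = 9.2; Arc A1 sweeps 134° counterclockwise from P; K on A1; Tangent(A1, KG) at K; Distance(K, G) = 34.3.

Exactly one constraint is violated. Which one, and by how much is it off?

Distance(K, G) = 34.3 — off by 8.20.

T = (0.00, 0.00) ✓; T.y = 0.00, P.y = 0.00 ✓; |TP| = 37.80 ✓; ∠(DP, PT) = 90.00° ✓; |DP| = 9.200 ✓; bearing(D→K) − bearing(D→P) = 134.0° ✓; |DK| = 9.200 ✓; ∠(DK, KG) = 90.00° ✓; |KG| = 26.10 ✗.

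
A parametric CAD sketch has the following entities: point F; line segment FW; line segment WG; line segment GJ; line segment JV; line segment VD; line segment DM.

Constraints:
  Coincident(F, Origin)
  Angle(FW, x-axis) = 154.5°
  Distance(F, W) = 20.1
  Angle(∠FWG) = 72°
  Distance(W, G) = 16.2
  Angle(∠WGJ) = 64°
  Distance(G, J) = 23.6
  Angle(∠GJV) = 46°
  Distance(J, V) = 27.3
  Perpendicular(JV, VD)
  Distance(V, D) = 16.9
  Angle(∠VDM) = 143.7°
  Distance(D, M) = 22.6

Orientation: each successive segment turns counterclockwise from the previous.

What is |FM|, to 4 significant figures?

36.14

The perpendicularity gives VD at right angles to JV, so VD runs at -117.5°; with |VD| = 16.9, D = (-29.89, -2.304). ∠VDM = 143.7° gives DM at -81.20° from the x-axis; with |DM| = 22.6, M = (-26.44, -24.64). Then |FM| = |M − F| = 36.14.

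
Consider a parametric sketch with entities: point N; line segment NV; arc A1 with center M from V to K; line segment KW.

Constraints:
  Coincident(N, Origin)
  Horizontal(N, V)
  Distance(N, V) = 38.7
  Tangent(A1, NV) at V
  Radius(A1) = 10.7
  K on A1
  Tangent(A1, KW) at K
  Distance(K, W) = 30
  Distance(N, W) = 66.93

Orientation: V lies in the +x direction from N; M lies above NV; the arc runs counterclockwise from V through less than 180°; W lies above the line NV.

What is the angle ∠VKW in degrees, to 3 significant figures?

141°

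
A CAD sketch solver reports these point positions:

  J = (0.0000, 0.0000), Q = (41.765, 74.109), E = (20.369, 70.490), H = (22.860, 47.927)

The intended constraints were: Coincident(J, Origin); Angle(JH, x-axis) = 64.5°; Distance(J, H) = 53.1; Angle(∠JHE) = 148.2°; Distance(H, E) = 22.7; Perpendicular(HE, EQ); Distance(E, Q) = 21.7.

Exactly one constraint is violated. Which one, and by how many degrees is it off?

Perpendicular(HE, EQ) — off by 3.30°.

J = (0.00, 0.00) ✓; JH at 64.50° ✓; |JH| = 53.10 ✓; ∠JHE = 148.2° ✓; |HE| = 22.70 ✓; ∠(HE, EQ) = 86.70° ✗; |EQ| = 21.70 ✓.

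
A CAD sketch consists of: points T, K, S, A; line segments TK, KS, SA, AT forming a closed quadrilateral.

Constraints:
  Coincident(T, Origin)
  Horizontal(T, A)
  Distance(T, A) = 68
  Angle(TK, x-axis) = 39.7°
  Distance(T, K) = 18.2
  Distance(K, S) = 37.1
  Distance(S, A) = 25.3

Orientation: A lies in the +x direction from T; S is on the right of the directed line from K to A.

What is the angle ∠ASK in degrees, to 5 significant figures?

123.43°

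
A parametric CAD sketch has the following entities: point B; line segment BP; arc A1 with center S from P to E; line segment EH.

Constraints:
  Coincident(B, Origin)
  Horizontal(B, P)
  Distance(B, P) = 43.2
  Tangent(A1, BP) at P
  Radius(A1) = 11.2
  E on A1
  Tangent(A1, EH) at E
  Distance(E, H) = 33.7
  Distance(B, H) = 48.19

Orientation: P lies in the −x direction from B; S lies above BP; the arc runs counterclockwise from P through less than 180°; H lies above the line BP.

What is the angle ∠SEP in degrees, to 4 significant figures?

51.61°

Checks: B.y = 0.00, P.y = 0.00 ✓; |SE| = 11.20 ✓; ∠(SE, EH) = 90.00° ✓; |EH| = 33.70 ✓; |BH| = 48.19 ✓.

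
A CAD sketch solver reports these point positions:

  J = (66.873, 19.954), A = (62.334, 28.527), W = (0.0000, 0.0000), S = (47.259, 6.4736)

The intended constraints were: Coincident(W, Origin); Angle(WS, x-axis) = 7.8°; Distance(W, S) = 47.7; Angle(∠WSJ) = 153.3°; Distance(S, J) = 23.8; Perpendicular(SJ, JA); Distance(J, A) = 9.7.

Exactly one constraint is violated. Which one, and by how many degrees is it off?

Perpendicular(SJ, JA) — off by 6.60°.

W = (0.00, 0.00) ✓; WS at 7.800° ✓; |WS| = 47.70 ✓; ∠WSJ = 153.3° ✓; |SJ| = 23.80 ✓; ∠(SJ, JA) = 83.40° ✗; |JA| = 9.700 ✓.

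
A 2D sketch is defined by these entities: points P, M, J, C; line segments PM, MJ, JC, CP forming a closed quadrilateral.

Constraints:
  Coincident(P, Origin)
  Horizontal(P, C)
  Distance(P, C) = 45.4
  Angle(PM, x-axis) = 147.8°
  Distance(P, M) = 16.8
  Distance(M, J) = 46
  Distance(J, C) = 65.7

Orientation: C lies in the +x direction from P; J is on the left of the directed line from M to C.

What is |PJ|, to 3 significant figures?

51.3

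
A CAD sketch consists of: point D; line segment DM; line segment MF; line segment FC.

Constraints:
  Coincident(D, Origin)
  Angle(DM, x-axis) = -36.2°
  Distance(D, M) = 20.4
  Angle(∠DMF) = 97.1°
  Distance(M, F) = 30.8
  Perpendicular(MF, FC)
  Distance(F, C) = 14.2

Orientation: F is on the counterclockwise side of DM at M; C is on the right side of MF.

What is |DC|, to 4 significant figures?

47.92

D is at the origin; DM runs at -36.2° with length 20.4, so M = 20.4·(cos -36.2°, sin -36.2°) = (16.46, -12.05). ∠DMF = 97.1°, so MF runs at -36.2° + (180° − 97.1°) = 46.70° from the x-axis; with |MF| = 30.8, F = M + 30.8·(cos 46.70°, sin 46.70°) = (37.59, 10.37). The perpendicularity gives FC at right angles to MF; with |FC| = 14.2 on the right of MF, C = F + 14.2·(0.7278, -0.6858) = (47.92, 0.6284). Then |DC| = |C − D| = 47.92.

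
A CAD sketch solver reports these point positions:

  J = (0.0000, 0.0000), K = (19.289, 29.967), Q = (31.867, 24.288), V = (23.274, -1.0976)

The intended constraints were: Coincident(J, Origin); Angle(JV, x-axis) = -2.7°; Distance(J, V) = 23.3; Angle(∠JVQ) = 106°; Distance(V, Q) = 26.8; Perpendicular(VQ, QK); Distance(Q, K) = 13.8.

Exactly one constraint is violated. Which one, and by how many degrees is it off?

Perpendicular(VQ, QK) — off by 5.60°.

J = (0.00, 0.00) ✓; JV at -2.700° ✓; |JV| = 23.30 ✓; ∠JVQ = 106.0° ✓; |VQ| = 26.80 ✓; ∠(VQ, QK) = 84.40° ✗; |QK| = 13.80 ✓.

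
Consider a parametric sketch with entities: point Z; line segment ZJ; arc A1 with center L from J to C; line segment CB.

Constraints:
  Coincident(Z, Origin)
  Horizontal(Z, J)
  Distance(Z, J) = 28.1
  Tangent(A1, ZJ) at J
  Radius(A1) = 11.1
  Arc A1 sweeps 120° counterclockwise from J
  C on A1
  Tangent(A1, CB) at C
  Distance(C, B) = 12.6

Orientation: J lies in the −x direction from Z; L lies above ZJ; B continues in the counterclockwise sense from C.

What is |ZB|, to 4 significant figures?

37.07

Z is at the origin; ZJ is horizontal with |ZJ| = 28.1 and J on the −x side, so J = (-28.10, 0.000). The tangent condition forces LJ to be normal to ZJ, so L = J + (0, 11.1) = (-28.10, 11.10). On A1, J sits at bearing -90° from L; a 120° counterclockwise sweep puts C at bearing 30°, so C = L + 11.1·(cos 30°, sin 30°) = (-18.49, 16.65). Tangency of A1 to CB means the radius LC is perpendicular to CB, so CB runs along (−sin 30°, cos 30°); with |CB| = 12.6, B = (-24.79, 27.56). Then |ZB| = |B − Z| = 37.07.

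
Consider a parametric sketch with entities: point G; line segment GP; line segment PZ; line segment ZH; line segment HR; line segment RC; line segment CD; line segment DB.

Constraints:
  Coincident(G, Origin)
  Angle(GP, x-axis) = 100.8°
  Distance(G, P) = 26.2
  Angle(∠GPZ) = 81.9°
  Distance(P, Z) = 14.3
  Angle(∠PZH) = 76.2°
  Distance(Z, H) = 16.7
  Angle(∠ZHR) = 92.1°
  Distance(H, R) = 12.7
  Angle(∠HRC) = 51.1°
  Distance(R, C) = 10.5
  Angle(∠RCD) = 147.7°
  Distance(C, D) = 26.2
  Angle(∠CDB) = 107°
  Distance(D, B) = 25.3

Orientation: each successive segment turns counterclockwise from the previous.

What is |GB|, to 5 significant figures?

38.643

G is at the origin; GP runs at 100.8° with length 26.2, so P = (-4.9094, 25.736). ∠GPZ = 81.9° gives PZ at -161.10° from the x-axis; with |PZ| = 14.3, Z = (-18.438, 21.104). ∠PZH = 76.2° gives ZH at -57.300° from the x-axis; with |ZH| = 16.7, H = (-9.4164, 7.0507). ∠ZHR = 92.1° gives HR at 30.600° from the x-axis; with |HR| = 12.7, R = (1.5150, 13.516). ∠HRC = 51.1° gives RC at 159.50° from the x-axis; with |RC| = 10.5, C = (-8.3200, 17.193). ∠RCD = 147.7° gives CD at -168.20° from the x-axis; with |CD| = 26.2, D = (-33.966, 11.835). ∠CDB = 107.0° gives DB at -95.200° from the x-axis; with |DB| = 25.3, B = (-36.259, -13.361). Then |GB| = |B − G| = 38.643.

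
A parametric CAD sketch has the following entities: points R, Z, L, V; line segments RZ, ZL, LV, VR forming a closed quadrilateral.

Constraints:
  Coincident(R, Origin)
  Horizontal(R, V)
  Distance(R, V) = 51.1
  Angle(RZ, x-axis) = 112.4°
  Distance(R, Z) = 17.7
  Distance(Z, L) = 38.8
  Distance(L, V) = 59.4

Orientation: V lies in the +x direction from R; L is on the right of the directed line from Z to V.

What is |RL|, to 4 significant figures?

22.68

Checks: |ZL| = 38.80 ✓; |LV| = 59.40 ✓.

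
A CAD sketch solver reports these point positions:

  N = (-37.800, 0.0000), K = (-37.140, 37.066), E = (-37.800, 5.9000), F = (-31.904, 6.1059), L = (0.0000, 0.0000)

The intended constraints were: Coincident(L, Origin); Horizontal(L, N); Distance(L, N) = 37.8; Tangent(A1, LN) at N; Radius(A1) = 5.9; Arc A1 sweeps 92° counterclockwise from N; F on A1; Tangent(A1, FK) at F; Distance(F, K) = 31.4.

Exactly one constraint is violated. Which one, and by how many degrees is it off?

Tangent(A1, FK) at F — off by 7.60°.

L = (0.00, 0.00) ✓; L.y = 0.00, N.y = 0.00 ✓; |LN| = 37.80 ✓; ∠(EN, NL) = 90.00° ✓; |EN| = 5.900 ✓; bearing(E→F) − bearing(E→N) = 92.00° ✓; |EF| = 5.900 ✓; ∠(EF, FK) = 82.40° ✗; |FK| = 31.40 ✓.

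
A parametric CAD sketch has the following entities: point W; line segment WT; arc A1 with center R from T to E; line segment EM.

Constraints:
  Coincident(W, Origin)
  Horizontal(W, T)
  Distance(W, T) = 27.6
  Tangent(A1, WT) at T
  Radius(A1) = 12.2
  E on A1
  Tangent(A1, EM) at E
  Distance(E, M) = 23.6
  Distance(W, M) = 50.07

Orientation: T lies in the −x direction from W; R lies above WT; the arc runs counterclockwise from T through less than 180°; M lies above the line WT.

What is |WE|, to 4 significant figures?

26.52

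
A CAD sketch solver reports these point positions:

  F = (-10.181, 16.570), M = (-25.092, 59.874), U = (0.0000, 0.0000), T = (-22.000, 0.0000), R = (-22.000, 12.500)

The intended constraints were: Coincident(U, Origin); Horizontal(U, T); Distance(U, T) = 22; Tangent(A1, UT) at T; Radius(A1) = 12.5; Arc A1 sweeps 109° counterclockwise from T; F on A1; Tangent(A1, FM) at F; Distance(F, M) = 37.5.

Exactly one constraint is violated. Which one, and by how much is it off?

Distance(F, M) = 37.5 — off by 8.30.

U = (0.00, 0.00) ✓; U.y = 0.00, T.y = 0.00 ✓; |UT| = 22.00 ✓; ∠(RT, TU) = 90.00° ✓; |RT| = 12.50 ✓; bearing(R→F) − bearing(R→T) = 109.0° ✓; |RF| = 12.50 ✓; ∠(RF, FM) = 90.00° ✓; |FM| = 45.80 ✗.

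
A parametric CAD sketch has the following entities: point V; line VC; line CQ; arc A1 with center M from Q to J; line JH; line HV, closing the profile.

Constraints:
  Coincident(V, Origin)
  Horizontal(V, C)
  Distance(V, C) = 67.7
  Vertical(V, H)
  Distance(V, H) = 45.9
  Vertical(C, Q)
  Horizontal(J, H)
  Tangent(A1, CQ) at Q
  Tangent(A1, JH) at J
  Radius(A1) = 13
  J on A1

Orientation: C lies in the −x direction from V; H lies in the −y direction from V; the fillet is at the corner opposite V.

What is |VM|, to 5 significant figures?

63.832

VH is vertical with |VH| = 45.9 and H on the −y side, so H = (0.0000, -45.900). The virtual corner opposite V is at (-67.700, -45.900). The tangent condition forces MQ to be normal to CQ and since A1 is tangent to JH there, MJ ⟂ JH, with radius 13.0, so the center M sits 13.0 in from both sides at M = (-54.700, -32.900). Then |VM| = |M − V| = 63.832.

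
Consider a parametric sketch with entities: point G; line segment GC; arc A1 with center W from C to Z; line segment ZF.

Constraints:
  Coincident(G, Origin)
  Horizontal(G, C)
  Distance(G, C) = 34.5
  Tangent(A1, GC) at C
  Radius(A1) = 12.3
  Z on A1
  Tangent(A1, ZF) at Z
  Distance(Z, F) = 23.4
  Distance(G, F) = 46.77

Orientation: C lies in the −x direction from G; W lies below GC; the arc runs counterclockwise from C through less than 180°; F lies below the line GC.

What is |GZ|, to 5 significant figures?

48.165

Checks: |WZ| = 12.30 ✓; ∠(WZ, ZF) = 90.00° ✓; |ZF| = 23.40 ✓; |GF| = 46.77 ✓.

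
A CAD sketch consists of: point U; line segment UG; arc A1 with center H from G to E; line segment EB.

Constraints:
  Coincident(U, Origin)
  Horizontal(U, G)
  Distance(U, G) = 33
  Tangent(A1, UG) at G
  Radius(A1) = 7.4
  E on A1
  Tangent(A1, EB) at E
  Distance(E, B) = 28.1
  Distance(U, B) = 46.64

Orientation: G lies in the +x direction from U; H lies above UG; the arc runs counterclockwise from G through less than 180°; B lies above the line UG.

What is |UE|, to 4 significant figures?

41.14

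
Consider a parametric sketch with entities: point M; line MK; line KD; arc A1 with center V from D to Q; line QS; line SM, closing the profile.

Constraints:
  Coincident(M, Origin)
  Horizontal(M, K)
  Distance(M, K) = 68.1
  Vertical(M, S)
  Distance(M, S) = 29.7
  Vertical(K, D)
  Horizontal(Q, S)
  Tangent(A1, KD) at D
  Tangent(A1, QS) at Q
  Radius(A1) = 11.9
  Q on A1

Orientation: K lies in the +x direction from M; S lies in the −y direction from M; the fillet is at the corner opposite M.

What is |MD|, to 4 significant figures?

70.39

The virtual corner opposite M is at (68.10, -29.70). A1 meets KD tangentially, so VD is at right angles to KD and A1 meets QS tangentially, so VQ is at right angles to QS, with radius 11.9, so the center V sits 11.9 in from both sides at V = (56.20, -17.80). That places the tangent points at D = (68.10, -17.80) on KD and Q = (56.20, -29.70) on QS. Then |MD| = |D − M| = 70.39.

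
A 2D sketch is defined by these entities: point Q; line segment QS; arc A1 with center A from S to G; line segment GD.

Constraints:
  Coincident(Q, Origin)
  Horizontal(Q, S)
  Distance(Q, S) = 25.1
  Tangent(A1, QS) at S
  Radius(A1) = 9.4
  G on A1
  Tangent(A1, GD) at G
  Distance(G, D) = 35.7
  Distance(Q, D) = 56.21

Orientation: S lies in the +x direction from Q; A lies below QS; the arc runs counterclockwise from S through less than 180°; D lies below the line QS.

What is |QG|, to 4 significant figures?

21.63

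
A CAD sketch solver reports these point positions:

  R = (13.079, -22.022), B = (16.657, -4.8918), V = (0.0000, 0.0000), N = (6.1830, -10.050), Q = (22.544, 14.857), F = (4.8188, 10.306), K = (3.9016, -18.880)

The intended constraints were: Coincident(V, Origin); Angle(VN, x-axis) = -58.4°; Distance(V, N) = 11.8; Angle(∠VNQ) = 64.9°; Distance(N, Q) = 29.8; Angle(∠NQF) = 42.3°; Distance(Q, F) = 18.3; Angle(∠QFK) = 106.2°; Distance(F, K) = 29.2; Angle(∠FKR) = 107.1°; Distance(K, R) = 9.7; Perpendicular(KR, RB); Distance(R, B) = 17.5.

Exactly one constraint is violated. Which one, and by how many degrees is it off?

Perpendicular(KR, RB) — off by 7.10°.

V = (0.00, 0.00) ✓; VN at -58.40° ✓; |VN| = 11.80 ✓; ∠VNQ = 64.90° ✓; |NQ| = 29.80 ✓; ∠NQF = 42.30° ✓; |QF| = 18.30 ✓; ∠QFK = 106.2° ✓; |FK| = 29.20 ✓; ∠FKR = 107.1° ✓; |KR| = 9.700 ✓; ∠(KR, RB) = 97.10° ✗; |RB| = 17.50 ✓.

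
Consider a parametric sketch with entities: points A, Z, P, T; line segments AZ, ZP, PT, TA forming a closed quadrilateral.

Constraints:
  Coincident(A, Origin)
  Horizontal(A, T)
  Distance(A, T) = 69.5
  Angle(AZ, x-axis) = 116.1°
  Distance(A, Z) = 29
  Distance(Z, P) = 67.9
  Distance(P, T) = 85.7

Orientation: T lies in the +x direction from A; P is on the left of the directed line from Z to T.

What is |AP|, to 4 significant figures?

83.47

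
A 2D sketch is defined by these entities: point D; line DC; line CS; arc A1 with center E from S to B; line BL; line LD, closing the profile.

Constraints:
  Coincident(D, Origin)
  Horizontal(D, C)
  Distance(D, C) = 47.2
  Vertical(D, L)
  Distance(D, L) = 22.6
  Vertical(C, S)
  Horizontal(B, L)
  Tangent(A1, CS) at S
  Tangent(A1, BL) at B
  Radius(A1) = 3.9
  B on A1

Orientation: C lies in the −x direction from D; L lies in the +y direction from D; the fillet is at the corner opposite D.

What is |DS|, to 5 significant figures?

50.769

D is at the origin; D and C share the same y with |DC| = 47.2 and C on the −x side, so C = (-47.200, 0.0000). D and L share the same x with |DL| = 22.6 and L on the +y side, so L = (0.0000, 22.600). The virtual corner opposite D is at (-47.200, 22.600). A1 meets CS tangentially, so ES is at right angles to CS and A1 meets BL tangentially, so EB is at right angles to BL, with radius 3.9, so the center E sits 3.9 in from both sides at E = (-43.300, 18.700). That places the tangent points at S = (-47.200, 18.700) on CS and B = (-43.300, 22.600) on BL. Then |DS| = |S − D| = 50.769.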